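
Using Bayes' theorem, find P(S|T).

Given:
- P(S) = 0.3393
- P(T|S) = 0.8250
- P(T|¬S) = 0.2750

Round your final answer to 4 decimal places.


Bayes' theorem: P(S|T) = P(T|S) × P(S) / P(T)

Step 1: Calculate P(T) using law of total probability
P(T) = P(T|S)P(S) + P(T|¬S)P(¬S)
     = 0.8250 × 0.3393 + 0.2750 × 0.6607
     = 0.27992250 + 0.18169250
     = 0.46161500

Step 2: Apply Bayes' theorem
P(S|T) = P(T|S) × P(S) / P(T)
       = 0.27992250 / 0.46161500
       = 0.6064


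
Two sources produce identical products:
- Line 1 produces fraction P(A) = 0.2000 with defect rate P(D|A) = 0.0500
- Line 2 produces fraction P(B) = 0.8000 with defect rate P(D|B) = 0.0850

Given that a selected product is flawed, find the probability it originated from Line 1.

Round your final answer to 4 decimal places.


Let A = from Line 1, D = flawed

Given:
- P(A) = 0.2000, P(B) = 0.8000
- P(D|A) = 0.0500, P(D|B) = 0.0850

Step 1: Find P(D)
P(D) = P(D|A)P(A) + P(D|B)P(B)
     = 0.0500 × 0.2000 + 0.0850 × 0.8000
     = 0.01000000 + 0.06800000
     = 0.07800000

Step 2: Apply Bayes' theorem
P(A|D) = P(D|A)P(A) / P(D)
       = 0.01000000 / 0.07800000
       = 0.1282


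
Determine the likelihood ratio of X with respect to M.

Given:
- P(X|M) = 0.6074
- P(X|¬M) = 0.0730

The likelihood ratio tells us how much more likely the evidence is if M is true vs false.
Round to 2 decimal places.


Likelihood Ratio (LR) = P(X|M) / P(X|¬M)

LR = 0.6074 / 0.0730
   = 8.32

The evidence is 8.32 times more likely if M is true than if M is false.
Because LR exceeds 1, X is evidence for M.


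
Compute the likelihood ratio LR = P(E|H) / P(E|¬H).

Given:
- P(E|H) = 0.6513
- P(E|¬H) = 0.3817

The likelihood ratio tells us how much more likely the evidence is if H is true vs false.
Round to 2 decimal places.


Likelihood Ratio (LR) = P(E|H) / P(E|¬H)

LR = 0.6513 / 0.3817
   = 1.71

The evidence is 1.71 times more likely if H is true than if H is false.
Because LR exceeds 1, E is evidence for H.


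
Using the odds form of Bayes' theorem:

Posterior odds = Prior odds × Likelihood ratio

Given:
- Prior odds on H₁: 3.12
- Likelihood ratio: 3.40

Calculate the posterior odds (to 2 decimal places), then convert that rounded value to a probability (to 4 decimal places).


Step 1: Calculate posterior odds
Posterior odds = Prior odds × LR
               = 3.12 × 3.40
               = 10.61

Step 2: Convert to probability
P(H₁|E) = Posterior odds / (1 + Posterior odds)
       = 10.61 / (1 + 10.61)
       = 10.61 / 11.61
       = 0.9139

The evidence increased P(H₁) from 0.7573 to 0.9139.


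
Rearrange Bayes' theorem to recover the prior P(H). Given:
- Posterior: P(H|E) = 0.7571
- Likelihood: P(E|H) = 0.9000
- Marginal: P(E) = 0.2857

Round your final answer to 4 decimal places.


From Bayes' theorem: P(H|E) = P(E|H) × P(H) / P(E)

Rearranging for P(H):
P(H) = P(H|E) × P(E) / P(E|H)
     = 0.7571 × 0.2857 / 0.9000
     = 0.21630347 / 0.9000
     = 0.2403


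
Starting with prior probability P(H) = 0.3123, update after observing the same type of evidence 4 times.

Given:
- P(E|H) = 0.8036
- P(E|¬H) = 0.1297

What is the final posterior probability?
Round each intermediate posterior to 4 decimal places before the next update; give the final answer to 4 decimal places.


Sequential Bayesian updating:

Initial prior: P(H) = 0.3123

Update 1:
  P(E) = 0.8036 × 0.3123 + 0.1297 × 0.6877 = 0.25096428 + 0.08919469 = 0.34015897
  P(H|E) = 0.25096428 / 0.34015897 = 0.7378

Update 2:
  P(E) = 0.8036 × 0.7378 + 0.1297 × 0.2622 = 0.59289608 + 0.03400734 = 0.62690342
  P(H|E) = 0.59289608 / 0.62690342 = 0.9458

Update 3:
  P(E) = 0.8036 × 0.9458 + 0.1297 × 0.0542 = 0.76004488 + 0.00702974 = 0.76707462
  P(H|E) = 0.76004488 / 0.76707462 = 0.9908

Update 4:
  P(E) = 0.8036 × 0.9908 + 0.1297 × 0.0092 = 0.79620688 + 0.00119324 = 0.79740012
  P(H|E) = 0.79620688 / 0.79740012 = 0.9985

Final posterior: 0.9985


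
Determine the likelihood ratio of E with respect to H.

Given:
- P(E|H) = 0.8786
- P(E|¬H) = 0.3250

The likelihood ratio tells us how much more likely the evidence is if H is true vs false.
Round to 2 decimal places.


Likelihood Ratio (LR) = P(E|H) / P(E|¬H)

LR = 0.8786 / 0.3250
   = 2.70

The evidence is 2.70 times more likely if H is true than if H is false.
Because LR exceeds 1, E is evidence for H.


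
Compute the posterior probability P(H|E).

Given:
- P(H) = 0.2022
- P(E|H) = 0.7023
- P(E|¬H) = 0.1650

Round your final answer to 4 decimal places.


Bayes' theorem: P(H|E) = P(E|H) × P(H) / P(E)

Step 1: Calculate P(E) using law of total probability
P(E) = P(E|H)P(H) + P(E|¬H)P(¬H)
     = 0.7023 × 0.2022 + 0.1650 × 0.7978
     = 0.14200506 + 0.13163700
     = 0.27364206

Step 2: Apply Bayes' theorem
P(H|E) = P(E|H) × P(H) / P(E)
       = 0.14200506 / 0.27364206
       = 0.5189


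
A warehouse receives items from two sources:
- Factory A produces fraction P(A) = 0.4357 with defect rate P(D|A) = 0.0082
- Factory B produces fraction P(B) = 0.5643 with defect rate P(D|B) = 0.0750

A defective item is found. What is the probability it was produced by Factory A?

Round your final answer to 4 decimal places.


Let A = from Factory A, D = defective

Given:
- P(A) = 0.4357, P(B) = 0.5643
- P(D|A) = 0.0082, P(D|B) = 0.0750

Step 1: Find P(D)
P(D) = P(D|A)P(A) + P(D|B)P(B)
     = 0.0082 × 0.4357 + 0.0750 × 0.5643
     = 0.00357274 + 0.04232250
     = 0.04589524

Step 2: Apply Bayes' theorem
P(A|D) = P(D|A)P(A) / P(D)
       = 0.00357274 / 0.04589524
       = 0.0778


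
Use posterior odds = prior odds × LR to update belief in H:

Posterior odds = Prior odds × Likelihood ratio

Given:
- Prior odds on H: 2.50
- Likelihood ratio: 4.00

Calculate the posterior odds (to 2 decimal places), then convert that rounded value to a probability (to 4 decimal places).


Step 1: Calculate posterior odds
Posterior odds = Prior odds × LR
               = 2.50 × 4.00
               = 10.00

Step 2: Convert to probability
P(H|E) = Posterior odds / (1 + Posterior odds)
       = 10.00 / (1 + 10.00)
       = 10.00 / 11.00
       = 0.9091

The evidence increased P(H) from 0.7143 to 0.9091.


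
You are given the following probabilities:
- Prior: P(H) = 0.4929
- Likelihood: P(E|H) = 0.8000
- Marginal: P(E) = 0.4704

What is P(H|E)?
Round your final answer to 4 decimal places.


Using Bayes' theorem:

P(H|E) = P(E|H) × P(H) / P(E)
       = 0.8000 × 0.4929 / 0.4704
       = 0.39432000 / 0.4704
       = 0.8383

The evidence strengthens our belief in H.
Prior: 0.4929 → Posterior: 0.8383


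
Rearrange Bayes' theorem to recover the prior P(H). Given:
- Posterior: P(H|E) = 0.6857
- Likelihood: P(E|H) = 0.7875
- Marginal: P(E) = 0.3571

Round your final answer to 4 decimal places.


From Bayes' theorem: P(H|E) = P(E|H) × P(H) / P(E)

Rearranging for P(H):
P(H) = P(H|E) × P(E) / P(E|H)
     = 0.6857 × 0.3571 / 0.7875
     = 0.24486347 / 0.7875
     = 0.3109


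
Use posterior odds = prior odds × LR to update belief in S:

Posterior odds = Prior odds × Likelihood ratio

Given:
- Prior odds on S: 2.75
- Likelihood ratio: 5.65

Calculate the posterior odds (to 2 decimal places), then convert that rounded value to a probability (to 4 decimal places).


Step 1: Calculate posterior odds
Posterior odds = Prior odds × LR
               = 2.75 × 5.65
               = 15.54

Step 2: Convert to probability
P(S|E) = Posterior odds / (1 + Posterior odds)
       = 15.54 / (1 + 15.54)
       = 15.54 / 16.54
       = 0.9395

The evidence increased P(S) from 0.7333 to 0.9395.


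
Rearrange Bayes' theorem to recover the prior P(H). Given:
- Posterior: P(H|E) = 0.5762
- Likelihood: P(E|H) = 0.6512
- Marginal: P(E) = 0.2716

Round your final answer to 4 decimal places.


From Bayes' theorem: P(H|E) = P(E|H) × P(H) / P(E)

Rearranging for P(H):
P(H) = P(H|E) × P(E) / P(E|H)
     = 0.5762 × 0.2716 / 0.6512
     = 0.15649592 / 0.6512
     = 0.2403


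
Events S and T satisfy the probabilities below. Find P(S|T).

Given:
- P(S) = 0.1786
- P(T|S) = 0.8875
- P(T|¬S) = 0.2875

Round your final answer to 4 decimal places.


Bayes' theorem: P(S|T) = P(T|S) × P(S) / P(T)

Step 1: Calculate P(T) using law of total probability
P(T) = P(T|S)P(S) + P(T|¬S)P(¬S)
     = 0.8875 × 0.1786 + 0.2875 × 0.8214
     = 0.15850750 + 0.23615250
     = 0.39466000

Step 2: Apply Bayes' theorem
P(S|T) = P(T|S) × P(S) / P(T)
       = 0.15850750 / 0.39466000
       = 0.4016


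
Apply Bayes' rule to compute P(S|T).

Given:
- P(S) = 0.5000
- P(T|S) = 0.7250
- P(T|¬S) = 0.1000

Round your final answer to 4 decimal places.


Bayes' theorem: P(S|T) = P(T|S) × P(S) / P(T)

Step 1: Calculate P(T) using law of total probability
P(T) = P(T|S)P(S) + P(T|¬S)P(¬S)
     = 0.7250 × 0.5000 + 0.1000 × 0.5000
     = 0.36250000 + 0.05000000
     = 0.41250000

Step 2: Apply Bayes' theorem
P(S|T) = P(T|S) × P(S) / P(T)
       = 0.36250000 / 0.41250000
       = 0.8788


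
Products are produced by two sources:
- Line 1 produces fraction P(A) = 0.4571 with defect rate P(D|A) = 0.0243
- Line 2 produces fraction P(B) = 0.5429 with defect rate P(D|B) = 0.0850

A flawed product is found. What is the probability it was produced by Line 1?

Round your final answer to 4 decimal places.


Let A = from Line 1, D = flawed

Given:
- P(A) = 0.4571, P(B) = 0.5429
- P(D|A) = 0.0243, P(D|B) = 0.0850

Step 1: Find P(D)
P(D) = P(D|A)P(A) + P(D|B)P(B)
     = 0.0243 × 0.4571 + 0.0850 × 0.5429
     = 0.01110753 + 0.04614650
     = 0.05725403

Step 2: Apply Bayes' theorem
P(A|D) = P(D|A)P(A) / P(D)
       = 0.01110753 / 0.05725403
       = 0.1940


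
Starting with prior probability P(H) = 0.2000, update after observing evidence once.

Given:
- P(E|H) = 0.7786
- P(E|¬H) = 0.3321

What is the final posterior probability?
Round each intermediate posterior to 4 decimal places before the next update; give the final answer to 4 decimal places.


Sequential Bayesian updating:

Initial prior: P(H) = 0.2000

Update 1:
  P(E) = 0.7786 × 0.2000 + 0.3321 × 0.8000 = 0.15572000 + 0.26568000 = 0.42140000
  P(H|E) = 0.15572000 / 0.42140000 = 0.3695

Final posterior: 0.3695


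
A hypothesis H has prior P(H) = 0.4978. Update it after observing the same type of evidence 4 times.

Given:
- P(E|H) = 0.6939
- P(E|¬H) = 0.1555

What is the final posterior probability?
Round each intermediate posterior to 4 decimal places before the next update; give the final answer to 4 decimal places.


Sequential Bayesian updating:

Initial prior: P(H) = 0.4978

Update 1:
  P(E) = 0.6939 × 0.4978 + 0.1555 × 0.5022 = 0.34542342 + 0.07809210 = 0.42351552
  P(H|E) = 0.34542342 / 0.42351552 = 0.8156

Update 2:
  P(E) = 0.6939 × 0.8156 + 0.1555 × 0.1844 = 0.56594484 + 0.02867420 = 0.59461904
  P(H|E) = 0.56594484 / 0.59461904 = 0.9518

Update 3:
  P(E) = 0.6939 × 0.9518 + 0.1555 × 0.0482 = 0.66045402 + 0.00749510 = 0.66794912
  P(H|E) = 0.66045402 / 0.66794912 = 0.9888

Update 4:
  P(E) = 0.6939 × 0.9888 + 0.1555 × 0.0112 = 0.68612832 + 0.00174160 = 0.68786992
  P(H|E) = 0.68612832 / 0.68786992 = 0.9975

Final posterior: 0.9975


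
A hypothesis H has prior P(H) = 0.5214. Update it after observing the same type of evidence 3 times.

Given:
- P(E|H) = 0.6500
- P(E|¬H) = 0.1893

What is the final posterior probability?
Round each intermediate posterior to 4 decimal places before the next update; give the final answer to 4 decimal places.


Sequential Bayesian updating:

Initial prior: P(H) = 0.5214

Update 1:
  P(E) = 0.6500 × 0.5214 + 0.1893 × 0.4786 = 0.33891000 + 0.09059898 = 0.42950898
  P(H|E) = 0.33891000 / 0.42950898 = 0.7891

Update 2:
  P(E) = 0.6500 × 0.7891 + 0.1893 × 0.2109 = 0.51291500 + 0.03992337 = 0.55283837
  P(H|E) = 0.51291500 / 0.55283837 = 0.9278

Update 3:
  P(E) = 0.6500 × 0.9278 + 0.1893 × 0.0722 = 0.60307000 + 0.01366746 = 0.61673746
  P(H|E) = 0.60307000 / 0.61673746 = 0.9778

Final posterior: 0.9778


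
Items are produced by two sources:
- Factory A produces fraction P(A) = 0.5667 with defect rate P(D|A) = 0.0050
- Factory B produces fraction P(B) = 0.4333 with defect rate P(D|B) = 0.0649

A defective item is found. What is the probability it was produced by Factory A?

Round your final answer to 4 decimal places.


Let A = from Factory A, D = defective

Given:
- P(A) = 0.5667, P(B) = 0.4333
- P(D|A) = 0.0050, P(D|B) = 0.0649

Step 1: Find P(D)
P(D) = P(D|A)P(A) + P(D|B)P(B)
     = 0.0050 × 0.5667 + 0.0649 × 0.4333
     = 0.00283350 + 0.02812117
     = 0.03095467

Step 2: Apply Bayes' theorem
P(A|D) = P(D|A)P(A) / P(D)
       = 0.00283350 / 0.03095467
       = 0.0915


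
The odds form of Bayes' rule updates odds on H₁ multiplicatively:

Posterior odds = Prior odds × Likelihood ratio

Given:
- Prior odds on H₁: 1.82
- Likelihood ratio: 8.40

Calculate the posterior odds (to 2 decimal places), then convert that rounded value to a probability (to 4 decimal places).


Step 1: Calculate posterior odds
Posterior odds = Prior odds × LR
               = 1.82 × 8.40
               = 15.29

Step 2: Convert to probability
P(H₁|E) = Posterior odds / (1 + Posterior odds)
       = 15.29 / (1 + 15.29)
       = 15.29 / 16.29
       = 0.9386

The evidence increased P(H₁) from 0.6454 to 0.9386.


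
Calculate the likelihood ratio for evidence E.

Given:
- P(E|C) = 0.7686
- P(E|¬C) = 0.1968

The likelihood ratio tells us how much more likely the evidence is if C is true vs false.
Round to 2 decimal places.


Likelihood Ratio (LR) = P(E|C) / P(E|¬C)

LR = 0.7686 / 0.1968
   = 3.91

The evidence is 3.91 times more likely if C is true than if C is false.
Because LR exceeds 1, E is evidence for C.


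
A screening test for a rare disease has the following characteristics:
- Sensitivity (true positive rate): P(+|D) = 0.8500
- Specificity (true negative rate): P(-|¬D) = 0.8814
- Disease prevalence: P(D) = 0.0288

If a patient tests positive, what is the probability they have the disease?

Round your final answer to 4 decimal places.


Let D = has disease, + = positive test

Given:
- P(D) = 0.0288 (prevalence)
- P(+|D) = 0.8500 (sensitivity)
- P(-|¬D) = 0.8814 (specificity)
- P(+|¬D) = 0.1186 (false positive rate = 1 - specificity)

Step 1: Find P(+)
P(+) = P(+|D)P(D) + P(+|¬D)P(¬D)
     = 0.8500 × 0.0288 + 0.1186 × 0.9712
     = 0.02448000 + 0.11518432
     = 0.13966432

Step 2: Apply Bayes' theorem for P(D|+)
P(D|+) = P(+|D)P(D) / P(+)
       = 0.02448000 / 0.13966432
       = 0.1753


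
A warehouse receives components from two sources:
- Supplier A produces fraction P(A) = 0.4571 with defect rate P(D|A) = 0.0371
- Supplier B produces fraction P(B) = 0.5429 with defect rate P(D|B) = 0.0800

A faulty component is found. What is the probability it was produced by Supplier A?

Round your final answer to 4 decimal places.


Let A = from Supplier A, D = faulty

Given:
- P(A) = 0.4571, P(B) = 0.5429
- P(D|A) = 0.0371, P(D|B) = 0.0800

Step 1: Find P(D)
P(D) = P(D|A)P(A) + P(D|B)P(B)
     = 0.0371 × 0.4571 + 0.0800 × 0.5429
     = 0.01695841 + 0.04343200
     = 0.06039041

Step 2: Apply Bayes' theorem
P(A|D) = P(D|A)P(A) / P(D)
       = 0.01695841 / 0.06039041
       = 0.2808


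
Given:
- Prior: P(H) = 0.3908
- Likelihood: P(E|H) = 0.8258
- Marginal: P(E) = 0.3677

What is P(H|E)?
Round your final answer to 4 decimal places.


Using Bayes' theorem:

P(H|E) = P(E|H) × P(H) / P(E)
       = 0.8258 × 0.3908 / 0.3677
       = 0.32272264 / 0.3677
       = 0.8777

The evidence strengthens our belief in H.
Prior: 0.3908 → Posterior: 0.8777


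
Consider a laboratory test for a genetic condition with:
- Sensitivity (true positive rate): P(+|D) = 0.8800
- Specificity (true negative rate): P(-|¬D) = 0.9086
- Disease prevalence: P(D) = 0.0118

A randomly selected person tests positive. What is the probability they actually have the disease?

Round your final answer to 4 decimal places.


Let D = has disease, + = positive test

Given:
- P(D) = 0.0118 (prevalence)
- P(+|D) = 0.8800 (sensitivity)
- P(-|¬D) = 0.9086 (specificity)
- P(+|¬D) = 0.0914 (false positive rate = 1 - specificity)

Step 1: Find P(+)
P(+) = P(+|D)P(D) + P(+|¬D)P(¬D)
     = 0.8800 × 0.0118 + 0.0914 × 0.9882
     = 0.01038400 + 0.09032148
     = 0.10070548

Step 2: Apply Bayes' theorem for P(D|+)
P(D|+) = P(+|D)P(D) / P(+)
       = 0.01038400 / 0.10070548
       = 0.1031


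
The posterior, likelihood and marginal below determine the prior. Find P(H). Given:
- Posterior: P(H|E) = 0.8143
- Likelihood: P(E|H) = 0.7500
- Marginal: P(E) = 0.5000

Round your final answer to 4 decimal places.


From Bayes' theorem: P(H|E) = P(E|H) × P(H) / P(E)

Rearranging for P(H):
P(H) = P(H|E) × P(E) / P(E|H)
     = 0.8143 × 0.5000 / 0.7500
     = 0.40715000 / 0.7500
     = 0.5429


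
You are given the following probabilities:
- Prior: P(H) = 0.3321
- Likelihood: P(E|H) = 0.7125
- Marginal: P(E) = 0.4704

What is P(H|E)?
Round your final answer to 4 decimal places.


Using Bayes' theorem:

P(H|E) = P(E|H) × P(H) / P(E)
       = 0.7125 × 0.3321 / 0.4704
       = 0.23662125 / 0.4704
       = 0.5030

The evidence strengthens our belief in H.
Prior: 0.3321 → Posterior: 0.5030


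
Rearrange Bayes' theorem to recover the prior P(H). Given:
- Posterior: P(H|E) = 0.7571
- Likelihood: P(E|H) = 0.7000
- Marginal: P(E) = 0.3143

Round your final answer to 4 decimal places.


From Bayes' theorem: P(H|E) = P(E|H) × P(H) / P(E)

Rearranging for P(H):
P(H) = P(H|E) × P(E) / P(E|H)
     = 0.7571 × 0.3143 / 0.7000
     = 0.23795653 / 0.7000
     = 0.3399


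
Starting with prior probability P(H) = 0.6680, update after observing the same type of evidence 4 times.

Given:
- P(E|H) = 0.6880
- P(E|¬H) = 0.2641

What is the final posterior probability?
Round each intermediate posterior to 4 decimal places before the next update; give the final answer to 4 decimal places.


Sequential Bayesian updating:

Initial prior: P(H) = 0.6680

Update 1:
  P(E) = 0.6880 × 0.6680 + 0.2641 × 0.3320 = 0.45958400 + 0.08768120 = 0.54726520
  P(H|E) = 0.45958400 / 0.54726520 = 0.8398

Update 2:
  P(E) = 0.6880 × 0.8398 + 0.2641 × 0.1602 = 0.57778240 + 0.04230882 = 0.62009122
  P(H|E) = 0.57778240 / 0.62009122 = 0.9318

Update 3:
  P(E) = 0.6880 × 0.9318 + 0.2641 × 0.0682 = 0.64107840 + 0.01801162 = 0.65909002
  P(H|E) = 0.64107840 / 0.65909002 = 0.9727

Update 4:
  P(E) = 0.6880 × 0.9727 + 0.2641 × 0.0273 = 0.66921760 + 0.00720993 = 0.67642753
  P(H|E) = 0.66921760 / 0.67642753 = 0.9893

Final posterior: 0.9893


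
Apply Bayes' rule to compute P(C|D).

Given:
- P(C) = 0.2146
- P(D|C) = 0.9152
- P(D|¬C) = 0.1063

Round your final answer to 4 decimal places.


Bayes' theorem: P(C|D) = P(D|C) × P(C) / P(D)

Step 1: Calculate P(D) using law of total probability
P(D) = P(D|C)P(C) + P(D|¬C)P(¬C)
     = 0.9152 × 0.2146 + 0.1063 × 0.7854
     = 0.19640192 + 0.08348802
     = 0.27988994

Step 2: Apply Bayes' theorem
P(C|D) = P(D|C) × P(C) / P(D)
       = 0.19640192 / 0.27988994
       = 0.7017


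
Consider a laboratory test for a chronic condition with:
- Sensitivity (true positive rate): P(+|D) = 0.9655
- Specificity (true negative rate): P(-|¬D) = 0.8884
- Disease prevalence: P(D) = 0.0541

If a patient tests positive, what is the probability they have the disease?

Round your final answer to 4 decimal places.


Let D = has disease, + = positive test

Given:
- P(D) = 0.0541 (prevalence)
- P(+|D) = 0.9655 (sensitivity)
- P(-|¬D) = 0.8884 (specificity)
- P(+|¬D) = 0.1116 (false positive rate = 1 - specificity)

Step 1: Find P(+)
P(+) = P(+|D)P(D) + P(+|¬D)P(¬D)
     = 0.9655 × 0.0541 + 0.1116 × 0.9459
     = 0.05223355 + 0.10556244
     = 0.15779599

Step 2: Apply Bayes' theorem for P(D|+)
P(D|+) = P(+|D)P(D) / P(+)
       = 0.05223355 / 0.15779599
       = 0.3310


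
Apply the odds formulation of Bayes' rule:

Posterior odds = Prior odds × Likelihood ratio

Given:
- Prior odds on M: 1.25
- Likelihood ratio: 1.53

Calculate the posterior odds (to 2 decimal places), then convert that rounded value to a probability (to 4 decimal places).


Step 1: Calculate posterior odds
Posterior odds = Prior odds × LR
               = 1.25 × 1.53
               = 1.91

Step 2: Convert to probability
P(M|E) = Posterior odds / (1 + Posterior odds)
       = 1.91 / (1 + 1.91)
       = 1.91 / 2.91
       = 0.6564

The evidence increased P(M) from 0.5556 to 0.6564.


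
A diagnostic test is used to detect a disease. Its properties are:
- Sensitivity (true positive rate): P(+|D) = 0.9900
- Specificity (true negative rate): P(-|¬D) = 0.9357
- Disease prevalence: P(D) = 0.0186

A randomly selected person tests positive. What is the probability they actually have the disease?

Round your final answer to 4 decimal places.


Let D = has disease, + = positive test

Given:
- P(D) = 0.0186 (prevalence)
- P(+|D) = 0.9900 (sensitivity)
- P(-|¬D) = 0.9357 (specificity)
- P(+|¬D) = 0.0643 (false positive rate = 1 - specificity)

Step 1: Find P(+)
P(+) = P(+|D)P(D) + P(+|¬D)P(¬D)
     = 0.9900 × 0.0186 + 0.0643 × 0.9814
     = 0.01841400 + 0.06310402
     = 0.08151802

Step 2: Apply Bayes' theorem for P(D|+)
P(D|+) = P(+|D)P(D) / P(+)
       = 0.01841400 / 0.08151802
       = 0.2259


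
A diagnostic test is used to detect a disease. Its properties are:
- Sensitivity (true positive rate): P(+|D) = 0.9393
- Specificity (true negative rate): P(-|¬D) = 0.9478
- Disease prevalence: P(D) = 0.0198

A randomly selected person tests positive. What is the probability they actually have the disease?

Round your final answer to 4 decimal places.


Let D = has disease, + = positive test

Given:
- P(D) = 0.0198 (prevalence)
- P(+|D) = 0.9393 (sensitivity)
- P(-|¬D) = 0.9478 (specificity)
- P(+|¬D) = 0.0522 (false positive rate = 1 - specificity)

Step 1: Find P(+)
P(+) = P(+|D)P(D) + P(+|¬D)P(¬D)
     = 0.9393 × 0.0198 + 0.0522 × 0.9802
     = 0.01859814 + 0.05116644
     = 0.06976458

Step 2: Apply Bayes' theorem for P(D|+)
P(D|+) = P(+|D)P(D) / P(+)
       = 0.01859814 / 0.06976458
       = 0.2666


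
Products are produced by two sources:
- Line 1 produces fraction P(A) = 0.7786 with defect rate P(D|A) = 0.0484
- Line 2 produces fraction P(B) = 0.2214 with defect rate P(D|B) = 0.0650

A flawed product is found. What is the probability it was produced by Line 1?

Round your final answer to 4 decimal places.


Let A = from Line 1, D = flawed

Given:
- P(A) = 0.7786, P(B) = 0.2214
- P(D|A) = 0.0484, P(D|B) = 0.0650

Step 1: Find P(D)
P(D) = P(D|A)P(A) + P(D|B)P(B)
     = 0.0484 × 0.7786 + 0.0650 × 0.2214
     = 0.03768424 + 0.01439100
     = 0.05207524

Step 2: Apply Bayes' theorem
P(A|D) = P(D|A)P(A) / P(D)
       = 0.03768424 / 0.05207524
       = 0.7236


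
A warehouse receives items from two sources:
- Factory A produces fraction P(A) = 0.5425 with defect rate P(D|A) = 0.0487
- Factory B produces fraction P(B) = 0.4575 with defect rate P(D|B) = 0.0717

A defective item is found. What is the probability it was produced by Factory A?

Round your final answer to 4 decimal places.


Let A = from Factory A, D = defective

Given:
- P(A) = 0.5425, P(B) = 0.4575
- P(D|A) = 0.0487, P(D|B) = 0.0717

Step 1: Find P(D)
P(D) = P(D|A)P(A) + P(D|B)P(B)
     = 0.0487 × 0.5425 + 0.0717 × 0.4575
     = 0.02641975 + 0.03280275
     = 0.05922250

Step 2: Apply Bayes' theorem
P(A|D) = P(D|A)P(A) / P(D)
       = 0.02641975 / 0.05922250
       = 0.4461


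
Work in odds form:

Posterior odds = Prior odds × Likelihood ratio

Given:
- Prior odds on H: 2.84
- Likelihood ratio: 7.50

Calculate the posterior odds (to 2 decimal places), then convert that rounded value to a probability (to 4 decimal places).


Step 1: Calculate posterior odds
Posterior odds = Prior odds × LR
               = 2.84 × 7.50
               = 21.30

Step 2: Convert to probability
P(H|E) = Posterior odds / (1 + Posterior odds)
       = 21.30 / (1 + 21.30)
       = 21.30 / 22.30
       = 0.9552

The evidence increased P(H) from 0.7396 to 0.9552.


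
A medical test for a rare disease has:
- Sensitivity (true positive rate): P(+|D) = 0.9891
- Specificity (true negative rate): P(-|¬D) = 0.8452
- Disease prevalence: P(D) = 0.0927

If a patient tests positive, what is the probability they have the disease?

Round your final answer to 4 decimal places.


Let D = has disease, + = positive test

Given:
- P(D) = 0.0927 (prevalence)
- P(+|D) = 0.9891 (sensitivity)
- P(-|¬D) = 0.8452 (specificity)
- P(+|¬D) = 0.1548 (false positive rate = 1 - specificity)

Step 1: Find P(+)
P(+) = P(+|D)P(D) + P(+|¬D)P(¬D)
     = 0.9891 × 0.0927 + 0.1548 × 0.9073
     = 0.09168957 + 0.14045004
     = 0.23213961

Step 2: Apply Bayes' theorem for P(D|+)
P(D|+) = P(+|D)P(D) / P(+)
       = 0.09168957 / 0.23213961
       = 0.3950


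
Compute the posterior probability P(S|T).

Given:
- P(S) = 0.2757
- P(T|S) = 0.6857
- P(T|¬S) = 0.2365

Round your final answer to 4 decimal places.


Bayes' theorem: P(S|T) = P(T|S) × P(S) / P(T)

Step 1: Calculate P(T) using law of total probability
P(T) = P(T|S)P(S) + P(T|¬S)P(¬S)
     = 0.6857 × 0.2757 + 0.2365 × 0.7243
     = 0.18904749 + 0.17129695
     = 0.36034444

Step 2: Apply Bayes' theorem
P(S|T) = P(T|S) × P(S) / P(T)
       = 0.18904749 / 0.36034444
       = 0.5246


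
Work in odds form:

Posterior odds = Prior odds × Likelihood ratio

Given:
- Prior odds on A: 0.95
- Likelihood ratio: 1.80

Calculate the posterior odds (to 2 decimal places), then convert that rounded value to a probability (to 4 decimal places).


Step 1: Calculate posterior odds
Posterior odds = Prior odds × LR
               = 0.95 × 1.80
               = 1.71

Step 2: Convert to probability
P(A|E) = Posterior odds / (1 + Posterior odds)
       = 1.71 / (1 + 1.71)
       = 1.71 / 2.71
       = 0.6310

The evidence increased P(A) from 0.4872 to 0.6310.


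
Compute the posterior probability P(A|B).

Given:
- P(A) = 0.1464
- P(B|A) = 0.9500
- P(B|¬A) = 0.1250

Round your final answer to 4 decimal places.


Bayes' theorem: P(A|B) = P(B|A) × P(A) / P(B)

Step 1: Calculate P(B) using law of total probability
P(B) = P(B|A)P(A) + P(B|¬A)P(¬A)
     = 0.9500 × 0.1464 + 0.1250 × 0.8536
     = 0.13908000 + 0.10670000
     = 0.24578000

Step 2: Apply Bayes' theorem
P(A|B) = P(B|A) × P(A) / P(B)
       = 0.13908000 / 0.24578000
       = 0.5659


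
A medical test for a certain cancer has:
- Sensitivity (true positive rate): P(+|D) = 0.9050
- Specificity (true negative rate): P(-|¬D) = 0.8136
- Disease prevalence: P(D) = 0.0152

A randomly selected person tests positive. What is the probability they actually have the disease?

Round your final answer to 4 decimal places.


Let D = has disease, + = positive test

Given:
- P(D) = 0.0152 (prevalence)
- P(+|D) = 0.9050 (sensitivity)
- P(-|¬D) = 0.8136 (specificity)
- P(+|¬D) = 0.1864 (false positive rate = 1 - specificity)

Step 1: Find P(+)
P(+) = P(+|D)P(D) + P(+|¬D)P(¬D)
     = 0.9050 × 0.0152 + 0.1864 × 0.9848
     = 0.01375600 + 0.18356672
     = 0.19732272

Step 2: Apply Bayes' theorem for P(D|+)
P(D|+) = P(+|D)P(D) / P(+)
       = 0.01375600 / 0.19732272
       = 0.0697


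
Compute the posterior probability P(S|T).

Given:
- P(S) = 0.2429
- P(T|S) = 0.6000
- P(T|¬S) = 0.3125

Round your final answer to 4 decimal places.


Bayes' theorem: P(S|T) = P(T|S) × P(S) / P(T)

Step 1: Calculate P(T) using law of total probability
P(T) = P(T|S)P(S) + P(T|¬S)P(¬S)
     = 0.6000 × 0.2429 + 0.3125 × 0.7571
     = 0.14574000 + 0.23659375
     = 0.38233375

Step 2: Apply Bayes' theorem
P(S|T) = P(T|S) × P(S) / P(T)
       = 0.14574000 / 0.38233375
       = 0.3812


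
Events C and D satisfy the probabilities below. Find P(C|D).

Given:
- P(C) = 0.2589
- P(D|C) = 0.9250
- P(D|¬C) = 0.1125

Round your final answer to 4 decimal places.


Bayes' theorem: P(C|D) = P(D|C) × P(C) / P(D)

Step 1: Calculate P(D) using law of total probability
P(D) = P(D|C)P(C) + P(D|¬C)P(¬C)
     = 0.9250 × 0.2589 + 0.1125 × 0.7411
     = 0.23948250 + 0.08337375
     = 0.32285625

Step 2: Apply Bayes' theorem
P(C|D) = P(D|C) × P(C) / P(D)
       = 0.23948250 / 0.32285625
       = 0.7418


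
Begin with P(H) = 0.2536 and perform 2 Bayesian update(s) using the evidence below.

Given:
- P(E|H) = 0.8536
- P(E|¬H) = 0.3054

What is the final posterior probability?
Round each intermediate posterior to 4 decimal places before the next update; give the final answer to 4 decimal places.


Sequential Bayesian updating:

Initial prior: P(H) = 0.2536

Update 1:
  P(E) = 0.8536 × 0.2536 + 0.3054 × 0.7464 = 0.21647296 + 0.22795056 = 0.44442352
  P(H|E) = 0.21647296 / 0.44442352 = 0.4871

Update 2:
  P(E) = 0.8536 × 0.4871 + 0.3054 × 0.5129 = 0.41578856 + 0.15663966 = 0.57242822
  P(H|E) = 0.41578856 / 0.57242822 = 0.7264

Final posterior: 0.7264


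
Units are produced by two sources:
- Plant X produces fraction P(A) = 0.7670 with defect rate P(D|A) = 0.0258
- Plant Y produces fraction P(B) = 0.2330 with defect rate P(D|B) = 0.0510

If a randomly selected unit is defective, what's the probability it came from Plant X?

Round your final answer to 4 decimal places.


Let A = from Plant X, D = defective

Given:
- P(A) = 0.7670, P(B) = 0.2330
- P(D|A) = 0.0258, P(D|B) = 0.0510

Step 1: Find P(D)
P(D) = P(D|A)P(A) + P(D|B)P(B)
     = 0.0258 × 0.7670 + 0.0510 × 0.2330
     = 0.01978860 + 0.01188300
     = 0.03167160

Step 2: Apply Bayes' theorem
P(A|D) = P(D|A)P(A) / P(D)
       = 0.01978860 / 0.03167160
       = 0.6248


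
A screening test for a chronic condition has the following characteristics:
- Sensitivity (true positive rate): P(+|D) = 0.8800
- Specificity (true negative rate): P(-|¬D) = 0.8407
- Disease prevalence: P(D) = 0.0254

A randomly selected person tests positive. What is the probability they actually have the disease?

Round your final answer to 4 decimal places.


Let D = has disease, + = positive test

Given:
- P(D) = 0.0254 (prevalence)
- P(+|D) = 0.8800 (sensitivity)
- P(-|¬D) = 0.8407 (specificity)
- P(+|¬D) = 0.1593 (false positive rate = 1 - specificity)

Step 1: Find P(+)
P(+) = P(+|D)P(D) + P(+|¬D)P(¬D)
     = 0.8800 × 0.0254 + 0.1593 × 0.9746
     = 0.02235200 + 0.15525378
     = 0.17760578

Step 2: Apply Bayes' theorem for P(D|+)
P(D|+) = P(+|D)P(D) / P(+)
       = 0.02235200 / 0.17760578
       = 0.1259


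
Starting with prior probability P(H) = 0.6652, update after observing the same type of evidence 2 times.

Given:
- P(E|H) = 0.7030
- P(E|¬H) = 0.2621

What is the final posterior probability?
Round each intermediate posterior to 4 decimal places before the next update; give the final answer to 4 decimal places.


Sequential Bayesian updating:

Initial prior: P(H) = 0.6652

Update 1:
  P(E) = 0.7030 × 0.6652 + 0.2621 × 0.3348 = 0.46763560 + 0.08775108 = 0.55538668
  P(H|E) = 0.46763560 / 0.55538668 = 0.8420

Update 2:
  P(E) = 0.7030 × 0.8420 + 0.2621 × 0.1580 = 0.59192600 + 0.04141180 = 0.63333780
  P(H|E) = 0.59192600 / 0.63333780 = 0.9346

Final posterior: 0.9346


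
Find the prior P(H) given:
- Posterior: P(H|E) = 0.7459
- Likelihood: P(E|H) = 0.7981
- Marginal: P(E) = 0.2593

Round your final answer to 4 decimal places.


From Bayes' theorem: P(H|E) = P(E|H) × P(H) / P(E)

Rearranging for P(H):
P(H) = P(H|E) × P(E) / P(E|H)
     = 0.7459 × 0.2593 / 0.7981
     = 0.19341187 / 0.7981
     = 0.2423


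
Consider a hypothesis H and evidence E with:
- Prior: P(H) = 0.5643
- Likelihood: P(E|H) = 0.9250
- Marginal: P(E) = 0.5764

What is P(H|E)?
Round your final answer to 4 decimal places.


Using Bayes' theorem:

P(H|E) = P(E|H) × P(H) / P(E)
       = 0.9250 × 0.5643 / 0.5764
       = 0.52197750 / 0.5764
       = 0.9056

The evidence strengthens our belief in H.
Prior: 0.5643 → Posterior: 0.9056


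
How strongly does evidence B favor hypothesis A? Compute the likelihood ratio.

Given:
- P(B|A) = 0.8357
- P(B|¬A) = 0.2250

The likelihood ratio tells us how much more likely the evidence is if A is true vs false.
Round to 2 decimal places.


Likelihood Ratio (LR) = P(B|A) / P(B|¬A)

LR = 0.8357 / 0.2250
   = 3.71

The evidence is 3.71 times more likely if A is true than if A is false.
Because LR exceeds 1, B is evidence for A.


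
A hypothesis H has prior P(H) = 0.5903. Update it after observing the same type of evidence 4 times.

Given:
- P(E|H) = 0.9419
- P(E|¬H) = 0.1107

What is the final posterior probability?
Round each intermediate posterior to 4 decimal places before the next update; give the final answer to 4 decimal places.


Sequential Bayesian updating:

Initial prior: P(H) = 0.5903

Update 1:
  P(E) = 0.9419 × 0.5903 + 0.1107 × 0.4097 = 0.55600357 + 0.04535379 = 0.60135736
  P(H|E) = 0.55600357 / 0.60135736 = 0.9246

Update 2:
  P(E) = 0.9419 × 0.9246 + 0.1107 × 0.0754 = 0.87088074 + 0.00834678 = 0.87922752
  P(H|E) = 0.87088074 / 0.87922752 = 0.9905

Update 3:
  P(E) = 0.9419 × 0.9905 + 0.1107 × 0.0095 = 0.93295195 + 0.00105165 = 0.93400360
  P(H|E) = 0.93295195 / 0.93400360 = 0.9989

Update 4:
  P(E) = 0.9419 × 0.9989 + 0.1107 × 0.0011 = 0.94086391 + 0.00012177 = 0.94098568
  P(H|E) = 0.94086391 / 0.94098568 = 0.9999

Final posterior: 0.9999


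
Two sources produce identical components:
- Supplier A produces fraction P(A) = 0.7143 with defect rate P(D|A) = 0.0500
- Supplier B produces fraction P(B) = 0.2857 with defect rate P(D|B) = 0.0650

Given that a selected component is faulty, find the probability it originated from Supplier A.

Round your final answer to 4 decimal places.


Let A = from Supplier A, D = faulty

Given:
- P(A) = 0.7143, P(B) = 0.2857
- P(D|A) = 0.0500, P(D|B) = 0.0650

Step 1: Find P(D)
P(D) = P(D|A)P(A) + P(D|B)P(B)
     = 0.0500 × 0.7143 + 0.0650 × 0.2857
     = 0.03571500 + 0.01857050
     = 0.05428550

Step 2: Apply Bayes' theorem
P(A|D) = P(D|A)P(A) / P(D)
       = 0.03571500 / 0.05428550
       = 0.6579


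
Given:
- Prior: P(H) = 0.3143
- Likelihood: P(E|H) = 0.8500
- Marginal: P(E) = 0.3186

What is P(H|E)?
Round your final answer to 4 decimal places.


Using Bayes' theorem:

P(H|E) = P(E|H) × P(H) / P(E)
       = 0.8500 × 0.3143 / 0.3186
       = 0.26715500 / 0.3186
       = 0.8385

The evidence strengthens our belief in H.
Prior: 0.3143 → Posterior: 0.8385


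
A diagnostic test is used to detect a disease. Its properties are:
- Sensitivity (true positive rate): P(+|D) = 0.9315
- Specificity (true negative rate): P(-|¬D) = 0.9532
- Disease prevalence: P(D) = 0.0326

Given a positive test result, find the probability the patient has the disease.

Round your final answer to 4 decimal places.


Let D = has disease, + = positive test

Given:
- P(D) = 0.0326 (prevalence)
- P(+|D) = 0.9315 (sensitivity)
- P(-|¬D) = 0.9532 (specificity)
- P(+|¬D) = 0.0468 (false positive rate = 1 - specificity)

Step 1: Find P(+)
P(+) = P(+|D)P(D) + P(+|¬D)P(¬D)
     = 0.9315 × 0.0326 + 0.0468 × 0.9674
     = 0.03036690 + 0.04527432
     = 0.07564122

Step 2: Apply Bayes' theorem for P(D|+)
P(D|+) = P(+|D)P(D) / P(+)
       = 0.03036690 / 0.07564122
       = 0.4015


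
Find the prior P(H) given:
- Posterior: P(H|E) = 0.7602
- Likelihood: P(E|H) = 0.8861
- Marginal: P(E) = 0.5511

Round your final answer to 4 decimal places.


From Bayes' theorem: P(H|E) = P(E|H) × P(H) / P(E)

Rearranging for P(H):
P(H) = P(H|E) × P(E) / P(E|H)
     = 0.7602 × 0.5511 / 0.8861
     = 0.41894622 / 0.8861
     = 0.4728


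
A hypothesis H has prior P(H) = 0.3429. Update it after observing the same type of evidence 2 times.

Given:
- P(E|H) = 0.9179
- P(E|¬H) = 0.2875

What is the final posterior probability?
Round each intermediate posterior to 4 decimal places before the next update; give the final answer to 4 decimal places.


Sequential Bayesian updating:

Initial prior: P(H) = 0.3429

Update 1:
  P(E) = 0.9179 × 0.3429 + 0.2875 × 0.6571 = 0.31474791 + 0.18891625 = 0.50366416
  P(H|E) = 0.31474791 / 0.50366416 = 0.6249

Update 2:
  P(E) = 0.9179 × 0.6249 + 0.2875 × 0.3751 = 0.57359571 + 0.10784125 = 0.68143696
  P(H|E) = 0.57359571 / 0.68143696 = 0.8417

Final posterior: 0.8417


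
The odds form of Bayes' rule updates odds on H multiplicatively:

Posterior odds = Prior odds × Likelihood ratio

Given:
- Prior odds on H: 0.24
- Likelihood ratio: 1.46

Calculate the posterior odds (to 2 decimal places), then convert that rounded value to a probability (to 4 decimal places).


Step 1: Calculate posterior odds
Posterior odds = Prior odds × LR
               = 0.24 × 1.46
               = 0.35

Step 2: Convert to probability
P(H|E) = Posterior odds / (1 + Posterior odds)
       = 0.35 / (1 + 0.35)
       = 0.35 / 1.35
       = 0.2593

The evidence increased P(H) from 0.1935 to 0.2593.


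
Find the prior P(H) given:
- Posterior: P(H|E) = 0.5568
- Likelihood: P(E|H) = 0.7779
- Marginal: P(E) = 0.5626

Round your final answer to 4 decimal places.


From Bayes' theorem: P(H|E) = P(E|H) × P(H) / P(E)

Rearranging for P(H):
P(H) = P(H|E) × P(E) / P(E|H)
     = 0.5568 × 0.5626 / 0.7779
     = 0.31325568 / 0.7779
     = 0.4027


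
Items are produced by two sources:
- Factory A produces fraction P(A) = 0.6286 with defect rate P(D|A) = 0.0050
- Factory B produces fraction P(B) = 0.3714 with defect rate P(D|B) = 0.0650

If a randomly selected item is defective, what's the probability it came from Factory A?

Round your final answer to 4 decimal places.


Let A = from Factory A, D = defective

Given:
- P(A) = 0.6286, P(B) = 0.3714
- P(D|A) = 0.0050, P(D|B) = 0.0650

Step 1: Find P(D)
P(D) = P(D|A)P(A) + P(D|B)P(B)
     = 0.0050 × 0.6286 + 0.0650 × 0.3714
     = 0.00314300 + 0.02414100
     = 0.02728400

Step 2: Apply Bayes' theorem
P(A|D) = P(D|A)P(A) / P(D)
       = 0.00314300 / 0.02728400
       = 0.1152


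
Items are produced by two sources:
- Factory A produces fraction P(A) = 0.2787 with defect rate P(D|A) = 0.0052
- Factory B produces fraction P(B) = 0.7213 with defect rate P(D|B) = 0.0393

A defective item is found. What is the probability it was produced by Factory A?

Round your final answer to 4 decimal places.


Let A = from Factory A, D = defective

Given:
- P(A) = 0.2787, P(B) = 0.7213
- P(D|A) = 0.0052, P(D|B) = 0.0393

Step 1: Find P(D)
P(D) = P(D|A)P(A) + P(D|B)P(B)
     = 0.0052 × 0.2787 + 0.0393 × 0.7213
     = 0.00144924 + 0.02834709
     = 0.02979633

Step 2: Apply Bayes' theorem
P(A|D) = P(D|A)P(A) / P(D)
       = 0.00144924 / 0.02979633
       = 0.0486


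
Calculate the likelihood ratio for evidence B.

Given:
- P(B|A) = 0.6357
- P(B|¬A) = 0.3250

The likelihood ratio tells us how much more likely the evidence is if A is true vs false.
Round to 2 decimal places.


Likelihood Ratio (LR) = P(B|A) / P(B|¬A)

LR = 0.6357 / 0.3250
   = 1.96

The evidence is 1.96 times more likely if A is true than if A is false.
Since LR > 1, the evidence supports A over ¬A.


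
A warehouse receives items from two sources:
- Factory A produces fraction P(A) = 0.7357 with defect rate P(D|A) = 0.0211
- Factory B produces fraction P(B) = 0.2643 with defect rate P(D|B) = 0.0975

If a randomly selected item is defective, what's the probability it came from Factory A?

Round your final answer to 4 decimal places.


Let A = from Factory A, D = defective

Given:
- P(A) = 0.7357, P(B) = 0.2643
- P(D|A) = 0.0211, P(D|B) = 0.0975

Step 1: Find P(D)
P(D) = P(D|A)P(A) + P(D|B)P(B)
     = 0.0211 × 0.7357 + 0.0975 × 0.2643
     = 0.01552327 + 0.02576925
     = 0.04129252

Step 2: Apply Bayes' theorem
P(A|D) = P(D|A)P(A) / P(D)
       = 0.01552327 / 0.04129252
       = 0.3759


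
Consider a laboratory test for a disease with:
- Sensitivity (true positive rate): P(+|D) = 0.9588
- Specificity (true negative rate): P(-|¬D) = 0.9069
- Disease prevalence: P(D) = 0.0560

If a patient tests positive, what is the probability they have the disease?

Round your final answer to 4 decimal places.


Let D = has disease, + = positive test

Given:
- P(D) = 0.0560 (prevalence)
- P(+|D) = 0.9588 (sensitivity)
- P(-|¬D) = 0.9069 (specificity)
- P(+|¬D) = 0.0931 (false positive rate = 1 - specificity)

Step 1: Find P(+)
P(+) = P(+|D)P(D) + P(+|¬D)P(¬D)
     = 0.9588 × 0.0560 + 0.0931 × 0.9440
     = 0.05369280 + 0.08788640
     = 0.14157920

Step 2: Apply Bayes' theorem for P(D|+)
P(D|+) = P(+|D)P(D) / P(+)
       = 0.05369280 / 0.14157920
       = 0.3792
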